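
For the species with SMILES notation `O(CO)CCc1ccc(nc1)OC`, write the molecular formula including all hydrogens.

C9H13NO3

Heavy atoms from the SMILES: 9 C, 1 N, 3 O.
Implicit hydrogens by atom environment:
  3 × C: 2 H each → 6
  3 × C (aromatic): 1 H each → 3
  2 × C (aromatic): no H
  2 × O: no H
  1 × C: 3 H
  1 × N (aromatic): no H
  1 × O: 1 H
  Total hydrogens = 13.
Molecular formula: C9H13NO3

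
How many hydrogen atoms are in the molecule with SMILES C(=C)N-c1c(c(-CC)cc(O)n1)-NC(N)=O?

Hydrogens are implicit in SMILES; fill each atom to its normal valence:
  4 × C (aromatic): no H
  2 × C: 2 H each → 4
  2 × N: 1 H each → 2
  1 × C: 3 H
  1 × C (aromatic): 1 H
  1 × C: 1 H
  1 × C: no H
  1 × N: 2 H
  1 × N (aromatic): no H
  1 × O: 1 H
  1 × O: no H
  Total hydrogens = 14.

14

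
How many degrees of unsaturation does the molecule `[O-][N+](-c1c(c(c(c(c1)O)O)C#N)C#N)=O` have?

9

Molecular formula from the SMILES: C8H3N3O4.
DoU = (2C + 2 + N − H − X)/2 = (2·8 + 2 + 3 − 3 − 0)/2 = 18/2 = 9.
(Structurally: 1 ring(s) + 8 π bond(s) = 9.)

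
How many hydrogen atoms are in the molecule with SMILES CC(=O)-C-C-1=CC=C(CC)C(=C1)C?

16

Hydrogens are implicit in SMILES; fill each atom to its normal valence:
  3 × C: 3 H each → 9
  3 × C (aromatic): 1 H each → 3
  3 × C (aromatic): no H
  2 × C: 2 H each → 4
  1 × C: no H
  1 × O: no H
  Total hydrogens = 16.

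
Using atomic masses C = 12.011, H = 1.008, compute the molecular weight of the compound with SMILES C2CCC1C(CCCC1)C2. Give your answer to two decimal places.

Molecular formula: C10H18.
M = 10×12.011 + 18×1.008 = 138.25 g/mol.

138.25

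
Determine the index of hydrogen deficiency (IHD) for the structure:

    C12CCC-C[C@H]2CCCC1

Molecular formula from the SMILES: C10H18.
DoU = (2C + 2 + N − H − X)/2 = (2·10 + 2 + 0 − 18 − 0)/2 = 4/2 = 2.
(Structurally: 2 ring(s) + 0 π bond(s) = 2.)

2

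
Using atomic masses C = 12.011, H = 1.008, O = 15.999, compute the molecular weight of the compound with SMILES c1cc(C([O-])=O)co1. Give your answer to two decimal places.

Molecular formula: C5H3O3-.
M = 5×12.011 + 3×1.008 + 3×15.999 = 111.08 g/mol.

111.08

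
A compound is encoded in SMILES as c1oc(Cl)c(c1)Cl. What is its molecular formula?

Heavy atoms from the SMILES: 4 C, 2 Cl, 1 O.
Implicit hydrogens by atom environment:
  2 × C (aromatic): 1 H each → 2
  2 × C (aromatic): no H
  2 × Cl: no H
  1 × O (aromatic): no H
  Total hydrogens = 2.
Molecular formula: C4H2Cl2O

C4H2Cl2O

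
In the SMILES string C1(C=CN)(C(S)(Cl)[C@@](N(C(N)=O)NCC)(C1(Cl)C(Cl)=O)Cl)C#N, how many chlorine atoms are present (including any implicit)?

The symbol for chlorine appears 4 times in the SMILES.

4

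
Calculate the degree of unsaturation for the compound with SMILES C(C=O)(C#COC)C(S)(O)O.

3

Molecular formula from the SMILES: C6H8O4S.
DoU = (2C + 2 + N − H − X)/2 = (2·6 + 2 + 0 − 8 − 0)/2 = 6/2 = 3.
(Structurally: 0 ring(s) + 3 π bond(s) = 3.)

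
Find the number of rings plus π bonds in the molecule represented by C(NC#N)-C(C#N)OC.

4

Molecular formula from the SMILES: C5H7N3O.
DoU = (2C + 2 + N − H − X)/2 = (2·5 + 2 + 3 − 7 − 0)/2 = 8/2 = 4.
(Structurally: 0 ring(s) + 4 π bond(s) = 4.)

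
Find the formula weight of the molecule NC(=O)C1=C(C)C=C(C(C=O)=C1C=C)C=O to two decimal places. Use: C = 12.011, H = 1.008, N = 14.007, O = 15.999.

217.22

Molecular formula: C12H11NO3.
M = 12×12.011 + 11×1.008 + 1×14.007 + 3×15.999 = 217.22 g/mol.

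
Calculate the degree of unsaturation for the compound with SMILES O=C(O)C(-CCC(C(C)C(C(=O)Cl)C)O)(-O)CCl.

2

Molecular formula from the SMILES: C11H18Cl2O5.
DoU = (2C + 2 + N − H − X)/2 = (2·11 + 2 + 0 − 18 − 2)/2 = 4/2 = 2.
(Structurally: 0 ring(s) + 2 π bond(s) = 2.)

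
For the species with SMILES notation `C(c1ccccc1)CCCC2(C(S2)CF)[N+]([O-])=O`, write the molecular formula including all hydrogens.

Heavy atoms from the SMILES: 13 C, 1 F, 1 N, 2 O, 1 S.
Implicit hydrogens by atom environment:
  5 × C: 2 H each → 10
  5 × C (aromatic): 1 H each → 5
  1 × C: 1 H
  1 × C: no H
  1 × C (aromatic): no H
  1 × F: no H
  1 × N (charge +1): no H
  1 × O: no H
  1 × O (charge -1): no H
  1 × S: no H
  Total hydrogens = 16.
Molecular formula: C13H16FNO2S

C13H16FNO2S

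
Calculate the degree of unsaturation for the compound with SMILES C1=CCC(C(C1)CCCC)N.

2

Molecular formula from the SMILES: C10H19N.
DoU = (2C + 2 + N − H − X)/2 = (2·10 + 2 + 1 − 19 − 0)/2 = 4/2 = 2.
(Structurally: 1 ring(s) + 1 π bond(s) = 2.)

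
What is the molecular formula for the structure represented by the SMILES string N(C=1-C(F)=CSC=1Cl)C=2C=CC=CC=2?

Heavy atoms from the SMILES: 10 C, 1 Cl, 1 F, 1 N, 1 S.
Implicit hydrogens by atom environment:
  6 × C (aromatic): 1 H each → 6
  4 × C (aromatic): no H
  1 × Cl: no H
  1 × F: no H
  1 × N: 1 H
  1 × S (aromatic): no H
  Total hydrogens = 7.
Molecular formula: C10H7ClFNS

C10H7ClFNS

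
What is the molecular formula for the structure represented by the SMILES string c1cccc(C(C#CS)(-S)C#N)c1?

C10H7NS2

Heavy atoms from the SMILES: 10 C, 1 N, 2 S.
Implicit hydrogens by atom environment:
  5 × C (aromatic): 1 H each → 5
  4 × C: no H
  2 × S: 1 H each → 2
  1 × C (aromatic): no H
  1 × N: no H
  Total hydrogens = 7.
Molecular formula: C10H7NS2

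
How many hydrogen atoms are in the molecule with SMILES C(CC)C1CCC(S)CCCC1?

Hydrogens are implicit in SMILES; fill each atom to its normal valence:
  8 × C: 2 H each → 16
  2 × C: 1 H each → 2
  1 × C: 3 H
  1 × S: 1 H
  Total hydrogens = 22.

22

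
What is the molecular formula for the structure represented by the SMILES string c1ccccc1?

Heavy atoms from the SMILES: 6 C.
Implicit hydrogens by atom environment:
  6 × C (aromatic): 1 H each → 6
  Total hydrogens = 6.
Molecular formula: C6H6

C6H6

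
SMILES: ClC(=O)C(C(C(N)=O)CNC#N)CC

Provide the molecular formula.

Heavy atoms from the SMILES: 8 C, 1 Cl, 3 N, 2 O.
Implicit hydrogens by atom environment:
  3 × C: no H
  2 × C: 2 H each → 4
  2 × C: 1 H each → 2
  2 × O: no H
  1 × C: 3 H
  1 × Cl: no H
  1 × N: 2 H
  1 × N: 1 H
  1 × N: no H
  Total hydrogens = 12.
Molecular formula: C8H12ClN3O2

C8H12ClN3O2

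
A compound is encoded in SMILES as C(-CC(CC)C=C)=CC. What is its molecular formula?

Heavy atoms from the SMILES: 9 C.
Implicit hydrogens by atom environment:
  4 × C: 1 H each → 4
  3 × C: 2 H each → 6
  2 × C: 3 H each → 6
  Total hydrogens = 16.
Molecular formula: C9H16

C9H16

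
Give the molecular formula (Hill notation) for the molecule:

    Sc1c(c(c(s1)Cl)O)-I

C4H2ClIOS2

Heavy atoms from the SMILES: 4 C, 1 Cl, 1 I, 1 O, 2 S.
Implicit hydrogens by atom environment:
  4 × C (aromatic): no H
  1 × Cl: no H
  1 × I: no H
  1 × O: 1 H
  1 × S: 1 H
  1 × S (aromatic): no H
  Total hydrogens = 2.
Molecular formula: C4H2ClIOS2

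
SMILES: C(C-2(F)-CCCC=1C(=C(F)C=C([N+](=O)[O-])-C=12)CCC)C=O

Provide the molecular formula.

Heavy atoms from the SMILES: 15 C, 2 F, 1 N, 3 O.
Implicit hydrogens by atom environment:
  6 × C: 2 H each → 12
  5 × C (aromatic): no H
  2 × F: no H
  2 × O: no H
  1 × C: 3 H
  1 × C (aromatic): 1 H
  1 × C: 1 H
  1 × C: no H
  1 × N (charge +1): no H
  1 × O (charge -1): no H
  Total hydrogens = 17.
Molecular formula: C15H17F2NO3

C15H17F2NO3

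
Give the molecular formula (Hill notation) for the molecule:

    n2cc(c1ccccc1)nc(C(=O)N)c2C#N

Heavy atoms from the SMILES: 12 C, 4 N, 1 O.
Implicit hydrogens by atom environment:
  6 × C (aromatic): 1 H each → 6
  4 × C (aromatic): no H
  2 × C: no H
  2 × N (aromatic): no H
  1 × N: 2 H
  1 × N: no H
  1 × O: no H
  Total hydrogens = 8.
Molecular formula: C12H8N4O

C12H8N4O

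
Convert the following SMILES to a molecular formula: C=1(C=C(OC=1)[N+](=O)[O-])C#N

Heavy atoms from the SMILES: 5 C, 2 N, 3 O.
Implicit hydrogens by atom environment:
  2 × C (aromatic): 1 H each → 2
  2 × C (aromatic): no H
  1 × C: no H
  1 × N: no H
  1 × N (charge +1): no H
  1 × O (aromatic): no H
  1 × O: no H
  1 × O (charge -1): no H
  Total hydrogens = 2.
Molecular formula: C5H2N2O3

C5H2N2O3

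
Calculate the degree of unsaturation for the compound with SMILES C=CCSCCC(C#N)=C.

Molecular formula from the SMILES: C8H11NS.
DoU = (2C + 2 + N − H − X)/2 = (2·8 + 2 + 1 − 11 − 0)/2 = 8/2 = 4.
(Structurally: 0 ring(s) + 4 π bond(s) = 4.)

4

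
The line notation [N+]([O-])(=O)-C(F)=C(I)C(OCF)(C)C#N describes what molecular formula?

C6H5F2IN2O3

Heavy atoms from the SMILES: 6 C, 2 F, 1 I, 2 N, 3 O.
Implicit hydrogens by atom environment:
  4 × C: no H
  2 × F: no H
  2 × O: no H
  1 × C: 3 H
  1 × C: 2 H
  1 × I: no H
  1 × N (charge +1): no H
  1 × N: no H
  1 × O (charge -1): no H
  Total hydrogens = 5.
Molecular formula: C6H5F2IN2O3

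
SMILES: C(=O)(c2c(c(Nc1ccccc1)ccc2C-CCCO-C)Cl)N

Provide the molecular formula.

C18H21ClN2O2

Heavy atoms from the SMILES: 18 C, 1 Cl, 2 N, 2 O.
Implicit hydrogens by atom environment:
  7 × C (aromatic): 1 H each → 7
  5 × C (aromatic): no H
  4 × C: 2 H each → 8
  2 × O: no H
  1 × C: 3 H
  1 × C: no H
  1 × Cl: no H
  1 × N: 2 H
  1 × N: 1 H
  Total hydrogens = 21.
Molecular formula: C18H21ClN2O2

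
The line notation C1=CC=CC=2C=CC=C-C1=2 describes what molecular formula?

Heavy atoms from the SMILES: 10 C.
Implicit hydrogens by atom environment:
  8 × C (aromatic): 1 H each → 8
  2 × C (aromatic): no H
  Total hydrogens = 8.
Molecular formula: C10H8

C10H8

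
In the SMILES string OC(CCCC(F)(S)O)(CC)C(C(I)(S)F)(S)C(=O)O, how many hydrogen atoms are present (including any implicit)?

17

Hydrogens are implicit in SMILES; fill each atom to its normal valence:
  5 × C: no H
  4 × C: 2 H each → 8
  3 × O: 1 H each → 3
  3 × S: 1 H each → 3
  2 × F: no H
  1 × C: 3 H
  1 × I: no H
  1 × O: no H
  Total hydrogens = 17.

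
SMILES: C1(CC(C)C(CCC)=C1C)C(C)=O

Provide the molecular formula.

C12H20O

Heavy atoms from the SMILES: 12 C, 1 O.
Implicit hydrogens by atom environment:
  4 × C: 3 H each → 12
  3 × C: 2 H each → 6
  3 × C: no H
  2 × C: 1 H each → 2
  1 × O: no H
  Total hydrogens = 20.
Molecular formula: C12H20O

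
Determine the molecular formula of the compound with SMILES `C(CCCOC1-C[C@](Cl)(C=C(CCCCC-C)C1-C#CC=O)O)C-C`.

Heavy atoms from the SMILES: 21 C, 1 Cl, 3 O.
Implicit hydrogens by atom environment:
  11 × C: 2 H each → 22
  4 × C: 1 H each → 4
  4 × C: no H
  2 × C: 3 H each → 6
  2 × O: no H
  1 × Cl: no H
  1 × O: 1 H
  Total hydrogens = 33.
Molecular formula: C21H33ClO3

C21H33ClO3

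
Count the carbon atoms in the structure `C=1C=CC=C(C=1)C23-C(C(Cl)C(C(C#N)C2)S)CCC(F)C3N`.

The symbol for carbon appears 17 times in the SMILES. (Cl is a single chlorine, not C + l.)

17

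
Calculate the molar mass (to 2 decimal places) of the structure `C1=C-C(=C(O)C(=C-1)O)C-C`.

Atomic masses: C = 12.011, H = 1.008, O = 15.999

138.17

Molecular formula: C8H10O2.
M = 8×12.011 + 10×1.008 + 2×15.999 = 138.17 g/mol.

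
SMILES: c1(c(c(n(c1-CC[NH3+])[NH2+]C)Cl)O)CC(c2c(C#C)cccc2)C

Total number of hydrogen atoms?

Hydrogens are implicit in SMILES; fill each atom to its normal valence:
  6 × C (aromatic): no H
  4 × C (aromatic): 1 H each → 4
  3 × C: 2 H each → 6
  2 × C: 3 H each → 6
  2 × C: 1 H each → 2
  1 × C: no H
  1 × Cl: no H
  1 × N (charge +1): 3 H
  1 × N (charge +1): 2 H
  1 × N (aromatic): no H
  1 × O: 1 H
  Total hydrogens = 24.

24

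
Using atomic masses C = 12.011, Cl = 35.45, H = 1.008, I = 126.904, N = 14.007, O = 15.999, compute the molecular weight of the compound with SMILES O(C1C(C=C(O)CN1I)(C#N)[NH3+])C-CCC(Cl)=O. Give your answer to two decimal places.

Molecular formula: C10H14ClIN3O3+.
M = 10×12.011 + 1×35.45 + 14×1.008 + 1×126.904 + 3×14.007 + 3×15.999 = 386.59 g/mol.

386.59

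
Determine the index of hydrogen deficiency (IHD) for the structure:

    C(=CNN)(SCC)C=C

Molecular formula from the SMILES: C6H12N2S.
DoU = (2C + 2 + N − H − X)/2 = (2·6 + 2 + 2 − 12 − 0)/2 = 4/2 = 2.
(Structurally: 0 ring(s) + 2 π bond(s) = 2.)

2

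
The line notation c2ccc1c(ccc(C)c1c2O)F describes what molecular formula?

Heavy atoms from the SMILES: 11 C, 1 F, 1 O.
Implicit hydrogens by atom environment:
  5 × C (aromatic): 1 H each → 5
  5 × C (aromatic): no H
  1 × C: 3 H
  1 × F: no H
  1 × O: 1 H
  Total hydrogens = 9.
Molecular formula: C11H9FO

C11H9FO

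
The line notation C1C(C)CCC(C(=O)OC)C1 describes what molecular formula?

Heavy atoms from the SMILES: 9 C, 2 O.
Implicit hydrogens by atom environment:
  4 × C: 2 H each → 8
  2 × C: 3 H each → 6
  2 × C: 1 H each → 2
  2 × O: no H
  1 × C: no H
  Total hydrogens = 16.
Molecular formula: C9H16O2

C9H16O2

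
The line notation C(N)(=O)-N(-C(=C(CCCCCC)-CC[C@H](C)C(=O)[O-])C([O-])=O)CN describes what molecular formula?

[C16H27N3O5]2-

Heavy atoms from the SMILES: 16 C, 3 N, 5 O.
Implicit hydrogens by atom environment:
  8 × C: 2 H each → 16
  5 × C: no H
  3 × O: no H
  2 × C: 3 H each → 6
  2 × N: 2 H each → 4
  2 × O (charge -1): no H
  1 × C: 1 H
  1 × N: no H
  Total hydrogens = 27.
Net charge -2.
Molecular formula: [C16H27N3O5]2-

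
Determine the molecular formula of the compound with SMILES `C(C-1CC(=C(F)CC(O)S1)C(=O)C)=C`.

C10H13FO2S

Heavy atoms from the SMILES: 10 C, 1 F, 2 O, 1 S.
Implicit hydrogens by atom environment:
  3 × C: 2 H each → 6
  3 × C: 1 H each → 3
  3 × C: no H
  1 × C: 3 H
  1 × F: no H
  1 × O: 1 H
  1 × O: no H
  1 × S: no H
  Total hydrogens = 13.
Molecular formula: C10H13FO2S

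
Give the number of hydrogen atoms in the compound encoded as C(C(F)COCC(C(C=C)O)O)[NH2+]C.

19

Hydrogens are implicit in SMILES; fill each atom to its normal valence:
  4 × C: 2 H each → 8
  4 × C: 1 H each → 4
  2 × O: 1 H each → 2
  1 × C: 3 H
  1 × F: no H
  1 × N (charge +1): 2 H
  1 × O: no H
  Total hydrogens = 19.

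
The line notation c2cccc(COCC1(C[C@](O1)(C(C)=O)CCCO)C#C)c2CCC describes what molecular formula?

Heavy atoms from the SMILES: 21 C, 4 O.
Implicit hydrogens by atom environment:
  8 × C: 2 H each → 16
  4 × C (aromatic): 1 H each → 4
  4 × C: no H
  3 × O: no H
  2 × C: 3 H each → 6
  2 × C (aromatic): no H
  1 × C: 1 H
  1 × O: 1 H
  Total hydrogens = 28.
Molecular formula: C21H28O4

C21H28O4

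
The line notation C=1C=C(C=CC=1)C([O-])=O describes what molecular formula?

Heavy atoms from the SMILES: 7 C, 2 O.
Implicit hydrogens by atom environment:
  5 × C (aromatic): 1 H each → 5
  1 × C (aromatic): no H
  1 × C: no H
  1 × O: no H
  1 × O (charge -1): no H
  Total hydrogens = 5.
Net charge -1.
Molecular formula: C7H5O2-

C7H5O2-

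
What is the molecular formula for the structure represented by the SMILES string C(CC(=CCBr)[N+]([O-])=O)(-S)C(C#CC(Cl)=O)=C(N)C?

C11H12BrClN2O3S

Heavy atoms from the SMILES: 1 Br, 11 C, 1 Cl, 2 N, 3 O, 1 S.
Implicit hydrogens by atom environment:
  6 × C: no H
  2 × C: 2 H each → 4
  2 × C: 1 H each → 2
  2 × O: no H
  1 × Br: no H
  1 × C: 3 H
  1 × Cl: no H
  1 × N: 2 H
  1 × N (charge +1): no H
  1 × O (charge -1): no H
  1 × S: 1 H
  Total hydrogens = 12.
Molecular formula: C11H12BrClN2O3S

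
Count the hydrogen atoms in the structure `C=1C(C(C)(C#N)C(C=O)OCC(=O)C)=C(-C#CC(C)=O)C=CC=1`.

Hydrogens are implicit in SMILES; fill each atom to its normal valence:
  6 × C: no H
  4 × C (aromatic): 1 H each → 4
  4 × O: no H
  3 × C: 3 H each → 9
  2 × C: 1 H each → 2
  2 × C (aromatic): no H
  1 × C: 2 H
  1 × N: no H
  Total hydrogens = 17.

17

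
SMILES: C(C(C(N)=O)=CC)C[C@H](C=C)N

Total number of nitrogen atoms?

2

The symbol for nitrogen appears 2 times in the SMILES.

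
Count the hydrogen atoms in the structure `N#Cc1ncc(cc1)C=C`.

Hydrogens are implicit in SMILES; fill each atom to its normal valence:
  3 × C (aromatic): 1 H each → 3
  2 × C (aromatic): no H
  1 × C: 2 H
  1 × C: 1 H
  1 × C: no H
  1 × N (aromatic): no H
  1 × N: no H
  Total hydrogens = 6.

6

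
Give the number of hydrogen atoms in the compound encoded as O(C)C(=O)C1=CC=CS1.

Hydrogens are implicit in SMILES; fill each atom to its normal valence:
  3 × C (aromatic): 1 H each → 3
  2 × O: no H
  1 × C: 3 H
  1 × C (aromatic): no H
  1 × C: no H
  1 × S (aromatic): no H
  Total hydrogens = 6.

6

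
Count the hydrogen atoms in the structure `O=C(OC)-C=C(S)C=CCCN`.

Hydrogens are implicit in SMILES; fill each atom to its normal valence:
  3 × C: 1 H each → 3
  2 × C: 2 H each → 4
  2 × C: no H
  2 × O: no H
  1 × C: 3 H
  1 × N: 2 H
  1 × S: 1 H
  Total hydrogens = 13.

13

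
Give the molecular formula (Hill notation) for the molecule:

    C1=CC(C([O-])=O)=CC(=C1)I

Heavy atoms from the SMILES: 7 C, 1 I, 2 O.
Implicit hydrogens by atom environment:
  4 × C (aromatic): 1 H each → 4
  2 × C (aromatic): no H
  1 × C: no H
  1 × I: no H
  1 × O: no H
  1 × O (charge -1): no H
  Total hydrogens = 4.
Net charge -1.
Molecular formula: C7H4IO2-

C7H4IO2-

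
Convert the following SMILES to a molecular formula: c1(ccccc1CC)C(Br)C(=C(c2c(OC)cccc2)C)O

Heavy atoms from the SMILES: 1 Br, 19 C, 2 O.
Implicit hydrogens by atom environment:
  8 × C (aromatic): 1 H each → 8
  4 × C (aromatic): no H
  3 × C: 3 H each → 9
  2 × C: no H
  1 × Br: no H
  1 × C: 2 H
  1 × C: 1 H
  1 × O: 1 H
  1 × O: no H
  Total hydrogens = 21.
Molecular formula: C19H21BrO2

C19H21BrO2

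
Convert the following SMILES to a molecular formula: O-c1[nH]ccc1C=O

C5H5NO2

Heavy atoms from the SMILES: 5 C, 1 N, 2 O.
Implicit hydrogens by atom environment:
  2 × C (aromatic): 1 H each → 2
  2 × C (aromatic): no H
  1 × C: 1 H
  1 × N (aromatic): 1 H
  1 × O: 1 H
  1 × O: no H
  Total hydrogens = 5.
Molecular formula: C5H5NO2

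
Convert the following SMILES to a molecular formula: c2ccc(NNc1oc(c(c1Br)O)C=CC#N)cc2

Heavy atoms from the SMILES: 1 Br, 13 C, 3 N, 2 O.
Implicit hydrogens by atom environment:
  5 × C (aromatic): 1 H each → 5
  5 × C (aromatic): no H
  2 × C: 1 H each → 2
  2 × N: 1 H each → 2
  1 × Br: no H
  1 × C: no H
  1 × N: no H
  1 × O: 1 H
  1 × O (aromatic): no H
  Total hydrogens = 10.
Molecular formula: C13H10BrN3O2

C13H10BrN3O2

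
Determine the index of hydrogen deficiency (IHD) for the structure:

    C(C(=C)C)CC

Molecular formula from the SMILES: C6H12.
DoU = (2C + 2 + N − H − X)/2 = (2·6 + 2 + 0 − 12 − 0)/2 = 2/2 = 1.
(Structurally: 0 ring(s) + 1 π bond(s) = 1.)

1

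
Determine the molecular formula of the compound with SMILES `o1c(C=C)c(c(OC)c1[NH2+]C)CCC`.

C11H18NO2+

Heavy atoms from the SMILES: 11 C, 1 N, 2 O.
Implicit hydrogens by atom environment:
  4 × C (aromatic): no H
  3 × C: 3 H each → 9
  3 × C: 2 H each → 6
  1 × C: 1 H
  1 × N (charge +1): 2 H
  1 × O (aromatic): no H
  1 × O: no H
  Total hydrogens = 18.
Net charge +1.
Molecular formula: C11H18NO2+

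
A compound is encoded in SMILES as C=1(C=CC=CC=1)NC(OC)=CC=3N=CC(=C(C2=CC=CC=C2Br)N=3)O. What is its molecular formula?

Heavy atoms from the SMILES: 1 Br, 19 C, 3 N, 2 O.
Implicit hydrogens by atom environment:
  10 × C (aromatic): 1 H each → 10
  6 × C (aromatic): no H
  2 × N (aromatic): no H
  1 × Br: no H
  1 × C: 3 H
  1 × C: 1 H
  1 × C: no H
  1 × N: 1 H
  1 × O: 1 H
  1 × O: no H
  Total hydrogens = 16.
Molecular formula: C19H16BrN3O2

C19H16BrN3O2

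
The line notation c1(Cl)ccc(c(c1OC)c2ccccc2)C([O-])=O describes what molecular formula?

C14H10ClO3-

Heavy atoms from the SMILES: 14 C, 1 Cl, 3 O.
Implicit hydrogens by atom environment:
  7 × C (aromatic): 1 H each → 7
  5 × C (aromatic): no H
  2 × O: no H
  1 × C: 3 H
  1 × C: no H
  1 × Cl: no H
  1 × O (charge -1): no H
  Total hydrogens = 10.
Net charge -1.
Molecular formula: C14H10ClO3-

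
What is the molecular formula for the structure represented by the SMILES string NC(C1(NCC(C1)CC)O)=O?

C7H14N2O2

Heavy atoms from the SMILES: 7 C, 2 N, 2 O.
Implicit hydrogens by atom environment:
  3 × C: 2 H each → 6
  2 × C: no H
  1 × C: 3 H
  1 × C: 1 H
  1 × N: 2 H
  1 × N: 1 H
  1 × O: 1 H
  1 × O: no H
  Total hydrogens = 14.
Molecular formula: C7H14N2O2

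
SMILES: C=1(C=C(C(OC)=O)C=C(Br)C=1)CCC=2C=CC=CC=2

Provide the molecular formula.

Heavy atoms from the SMILES: 1 Br, 16 C, 2 O.
Implicit hydrogens by atom environment:
  8 × C (aromatic): 1 H each → 8
  4 × C (aromatic): no H
  2 × C: 2 H each → 4
  2 × O: no H
  1 × Br: no H
  1 × C: 3 H
  1 × C: no H
  Total hydrogens = 15.
Molecular formula: C16H15BrO2

C16H15BrO2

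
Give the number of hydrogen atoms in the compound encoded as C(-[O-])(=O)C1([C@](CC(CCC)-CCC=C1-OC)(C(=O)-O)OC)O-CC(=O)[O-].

Hydrogens are implicit in SMILES; fill each atom to its normal valence:
  6 × C: 2 H each → 12
  6 × C: no H
  6 × O: no H
  3 × C: 3 H each → 9
  2 × C: 1 H each → 2
  2 × O (charge -1): no H
  1 × O: 1 H
  Total hydrogens = 24.

24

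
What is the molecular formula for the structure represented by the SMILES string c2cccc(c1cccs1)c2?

C10H8S

Heavy atoms from the SMILES: 10 C, 1 S.
Implicit hydrogens by atom environment:
  8 × C (aromatic): 1 H each → 8
  2 × C (aromatic): no H
  1 × S (aromatic): no H
  Total hydrogens = 8.
Molecular formula: C10H8S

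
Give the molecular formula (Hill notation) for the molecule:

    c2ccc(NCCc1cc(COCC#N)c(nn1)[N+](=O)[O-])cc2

C15H15N5O3

Heavy atoms from the SMILES: 15 C, 5 N, 3 O.
Implicit hydrogens by atom environment:
  6 × C (aromatic): 1 H each → 6
  4 × C: 2 H each → 8
  4 × C (aromatic): no H
  2 × N (aromatic): no H
  2 × O: no H
  1 × C: no H
  1 × N: 1 H
  1 × N (charge +1): no H
  1 × N: no H
  1 × O (charge -1): no H
  Total hydrogens = 15.
Molecular formula: C15H15N5O3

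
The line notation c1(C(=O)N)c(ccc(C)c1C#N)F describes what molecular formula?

C9H7FN2O

Heavy atoms from the SMILES: 9 C, 1 F, 2 N, 1 O.
Implicit hydrogens by atom environment:
  4 × C (aromatic): no H
  2 × C (aromatic): 1 H each → 2
  2 × C: no H
  1 × C: 3 H
  1 × F: no H
  1 × N: 2 H
  1 × N: no H
  1 × O: no H
  Total hydrogens = 7.
Molecular formula: C9H7FN2O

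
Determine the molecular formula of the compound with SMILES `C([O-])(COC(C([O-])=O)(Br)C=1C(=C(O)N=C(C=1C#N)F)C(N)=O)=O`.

[C11H5BrFN3O7]2-

Heavy atoms from the SMILES: 1 Br, 11 C, 1 F, 3 N, 7 O.
Implicit hydrogens by atom environment:
  5 × C (aromatic): no H
  5 × C: no H
  4 × O: no H
  2 × O (charge -1): no H
  1 × Br: no H
  1 × C: 2 H
  1 × F: no H
  1 × N: 2 H
  1 × N (aromatic): no H
  1 × N: no H
  1 × O: 1 H
  Total hydrogens = 5.
Net charge -2.
Molecular formula: [C11H5BrFN3O7]2-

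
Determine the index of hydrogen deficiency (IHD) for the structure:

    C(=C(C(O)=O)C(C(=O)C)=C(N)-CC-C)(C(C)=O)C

5

Molecular formula from the SMILES: C13H19NO4.
DoU = (2C + 2 + N − H − X)/2 = (2·13 + 2 + 1 − 19 − 0)/2 = 10/2 = 5.
(Structurally: 0 ring(s) + 5 π bond(s) = 5.)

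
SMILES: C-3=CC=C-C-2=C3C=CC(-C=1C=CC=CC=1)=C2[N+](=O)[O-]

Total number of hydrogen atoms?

Hydrogens are implicit in SMILES; fill each atom to its normal valence:
  11 × C (aromatic): 1 H each → 11
  5 × C (aromatic): no H
  1 × N (charge +1): no H
  1 × O: no H
  1 × O (charge -1): no H
  Total hydrogens = 11.

11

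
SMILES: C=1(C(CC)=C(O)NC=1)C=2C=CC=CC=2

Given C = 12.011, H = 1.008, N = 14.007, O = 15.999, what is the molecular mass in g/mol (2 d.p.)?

187.24

Molecular formula: C12H13NO.
M = 12×12.011 + 13×1.008 + 1×14.007 + 1×15.999 = 187.24 g/mol.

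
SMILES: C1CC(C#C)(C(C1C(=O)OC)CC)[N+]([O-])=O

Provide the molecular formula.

C11H15NO4

Heavy atoms from the SMILES: 11 C, 1 N, 4 O.
Implicit hydrogens by atom environment:
  3 × C: 2 H each → 6
  3 × C: 1 H each → 3
  3 × C: no H
  3 × O: no H
  2 × C: 3 H each → 6
  1 × N (charge +1): no H
  1 × O (charge -1): no H
  Total hydrogens = 15.
Molecular formula: C11H15NO4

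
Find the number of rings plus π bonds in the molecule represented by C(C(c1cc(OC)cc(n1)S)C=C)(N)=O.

6

Molecular formula from the SMILES: C10H12N2O2S.
DoU = (2C + 2 + N − H − X)/2 = (2·10 + 2 + 2 − 12 − 0)/2 = 12/2 = 6.
(Structurally: 1 ring(s) + 5 π bond(s) = 6.)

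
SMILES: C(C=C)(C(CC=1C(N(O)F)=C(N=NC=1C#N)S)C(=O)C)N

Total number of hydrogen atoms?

Hydrogens are implicit in SMILES; fill each atom to its normal valence:
  4 × C (aromatic): no H
  3 × C: 1 H each → 3
  2 × C: 2 H each → 4
  2 × C: no H
  2 × N (aromatic): no H
  2 × N: no H
  1 × C: 3 H
  1 × F: no H
  1 × N: 2 H
  1 × O: 1 H
  1 × O: no H
  1 × S: 1 H
  Total hydrogens = 14.

14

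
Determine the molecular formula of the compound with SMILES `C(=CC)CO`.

Heavy atoms from the SMILES: 4 C, 1 O.
Implicit hydrogens by atom environment:
  2 × C: 1 H each → 2
  1 × C: 3 H
  1 × C: 2 H
  1 × O: 1 H
  Total hydrogens = 8.
Molecular formula: C4H8O

C4H8O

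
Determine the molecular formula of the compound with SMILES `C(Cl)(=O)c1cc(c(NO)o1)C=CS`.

C7H6ClNO3S

Heavy atoms from the SMILES: 7 C, 1 Cl, 1 N, 3 O, 1 S.
Implicit hydrogens by atom environment:
  3 × C (aromatic): no H
  2 × C: 1 H each → 2
  1 × C (aromatic): 1 H
  1 × C: no H
  1 × Cl: no H
  1 × N: 1 H
  1 × O: 1 H
  1 × O (aromatic): no H
  1 × O: no H
  1 × S: 1 H
  Total hydrogens = 6.
Molecular formula: C7H6ClNO3S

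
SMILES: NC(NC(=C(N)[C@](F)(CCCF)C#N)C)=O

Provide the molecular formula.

Heavy atoms from the SMILES: 9 C, 2 F, 4 N, 1 O.
Implicit hydrogens by atom environment:
  5 × C: no H
  3 × C: 2 H each → 6
  2 × F: no H
  2 × N: 2 H each → 4
  1 × C: 3 H
  1 × N: 1 H
  1 × N: no H
  1 × O: no H
  Total hydrogens = 14.
Molecular formula: C9H14F2N4O

C9H14F2N4O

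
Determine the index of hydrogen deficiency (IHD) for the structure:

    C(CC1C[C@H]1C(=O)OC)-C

Molecular formula from the SMILES: C8H14O2.
DoU = (2C + 2 + N − H − X)/2 = (2·8 + 2 + 0 − 14 − 0)/2 = 4/2 = 2.
(Structurally: 1 ring(s) + 1 π bond(s) = 2.)

2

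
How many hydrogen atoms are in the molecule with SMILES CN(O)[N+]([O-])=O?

Hydrogens are implicit in SMILES; fill each atom to its normal valence:
  1 × C: 3 H
  1 × N: no H
  1 × N (charge +1): no H
  1 × O: 1 H
  1 × O: no H
  1 × O (charge -1): no H
  Total hydrogens = 4.

4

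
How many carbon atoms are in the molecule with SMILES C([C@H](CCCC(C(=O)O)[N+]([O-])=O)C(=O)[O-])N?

8

The symbol for carbon appears 8 times in the SMILES.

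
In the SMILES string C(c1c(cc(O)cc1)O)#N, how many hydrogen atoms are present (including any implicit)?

5

Hydrogens are implicit in SMILES; fill each atom to its normal valence:
  3 × C (aromatic): 1 H each → 3
  3 × C (aromatic): no H
  2 × O: 1 H each → 2
  1 × C: no H
  1 × N: no H
  Total hydrogens = 5.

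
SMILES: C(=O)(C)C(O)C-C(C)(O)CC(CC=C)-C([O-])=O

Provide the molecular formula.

Heavy atoms from the SMILES: 12 C, 5 O.
Implicit hydrogens by atom environment:
  4 × C: 2 H each → 8
  3 × C: 1 H each → 3
  3 × C: no H
  2 × C: 3 H each → 6
  2 × O: 1 H each → 2
  2 × O: no H
  1 × O (charge -1): no H
  Total hydrogens = 19.
Net charge -1.
Molecular formula: C12H19O5-

C12H19O5-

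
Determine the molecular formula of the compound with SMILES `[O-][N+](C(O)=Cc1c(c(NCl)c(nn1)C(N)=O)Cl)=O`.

C7H5Cl2N5O4

Heavy atoms from the SMILES: 7 C, 2 Cl, 5 N, 4 O.
Implicit hydrogens by atom environment:
  4 × C (aromatic): no H
  2 × C: no H
  2 × Cl: no H
  2 × N (aromatic): no H
  2 × O: no H
  1 × C: 1 H
  1 × N: 2 H
  1 × N: 1 H
  1 × N (charge +1): no H
  1 × O: 1 H
  1 × O (charge -1): no H
  Total hydrogens = 5.
Molecular formula: C7H5Cl2N5O4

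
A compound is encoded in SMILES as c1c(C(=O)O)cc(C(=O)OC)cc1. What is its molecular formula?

C9H8O4

Heavy atoms from the SMILES: 9 C, 4 O.
Implicit hydrogens by atom environment:
  4 × C (aromatic): 1 H each → 4
  3 × O: no H
  2 × C (aromatic): no H
  2 × C: no H
  1 × C: 3 H
  1 × O: 1 H
  Total hydrogens = 8.
Molecular formula: C9H8O4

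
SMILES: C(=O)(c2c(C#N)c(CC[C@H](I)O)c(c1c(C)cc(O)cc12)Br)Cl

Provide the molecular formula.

C16H12BrClINO3

Heavy atoms from the SMILES: 1 Br, 16 C, 1 Cl, 1 I, 1 N, 3 O.
Implicit hydrogens by atom environment:
  8 × C (aromatic): no H
  2 × C: 2 H each → 4
  2 × C (aromatic): 1 H each → 2
  2 × C: no H
  2 × O: 1 H each → 2
  1 × Br: no H
  1 × C: 3 H
  1 × C: 1 H
  1 × Cl: no H
  1 × I: no H
  1 × N: no H
  1 × O: no H
  Total hydrogens = 12.
Molecular formula: C16H12BrClINO3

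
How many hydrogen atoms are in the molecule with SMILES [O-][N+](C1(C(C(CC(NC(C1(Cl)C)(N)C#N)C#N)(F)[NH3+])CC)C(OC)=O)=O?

Hydrogens are implicit in SMILES; fill each atom to its normal valence:
  7 × C: no H
  3 × C: 3 H each → 9
  3 × O: no H
  2 × C: 2 H each → 4
  2 × C: 1 H each → 2
  2 × N: no H
  1 × Cl: no H
  1 × F: no H
  1 × N (charge +1): 3 H
  1 × N: 2 H
  1 × N: 1 H
  1 × N (charge +1): no H
  1 × O (charge -1): no H
  Total hydrogens = 21.

21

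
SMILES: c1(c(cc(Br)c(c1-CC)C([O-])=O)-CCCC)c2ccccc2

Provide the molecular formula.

Heavy atoms from the SMILES: 1 Br, 19 C, 2 O.
Implicit hydrogens by atom environment:
  6 × C (aromatic): 1 H each → 6
  6 × C (aromatic): no H
  4 × C: 2 H each → 8
  2 × C: 3 H each → 6
  1 × Br: no H
  1 × C: no H
  1 × O: no H
  1 × O (charge -1): no H
  Total hydrogens = 20.
Net charge -1.
Molecular formula: C19H20BrO2-

C19H20BrO2-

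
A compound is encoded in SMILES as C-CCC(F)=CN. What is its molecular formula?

Heavy atoms from the SMILES: 5 C, 1 F, 1 N.
Implicit hydrogens by atom environment:
  2 × C: 2 H each → 4
  1 × C: 3 H
  1 × C: 1 H
  1 × C: no H
  1 × F: no H
  1 × N: 2 H
  Total hydrogens = 10.
Molecular formula: C5H10FN

C5H10FN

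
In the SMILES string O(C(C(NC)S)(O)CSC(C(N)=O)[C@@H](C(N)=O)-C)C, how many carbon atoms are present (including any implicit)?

10

The symbol for carbon appears 10 times in the SMILES.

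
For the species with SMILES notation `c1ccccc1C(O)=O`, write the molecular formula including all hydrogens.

C7H6O2

Heavy atoms from the SMILES: 7 C, 2 O.
Implicit hydrogens by atom environment:
  5 × C (aromatic): 1 H each → 5
  1 × C (aromatic): no H
  1 × C: no H
  1 × O: 1 H
  1 × O: no H
  Total hydrogens = 6.
Molecular formula: C7H6O2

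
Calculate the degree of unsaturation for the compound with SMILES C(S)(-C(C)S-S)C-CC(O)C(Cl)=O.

1

Molecular formula from the SMILES: C7H13ClO2S3.
DoU = (2C + 2 + N − H − X)/2 = (2·7 + 2 + 0 − 13 − 1)/2 = 2/2 = 1.
(Structurally: 0 ring(s) + 1 π bond(s) = 1.)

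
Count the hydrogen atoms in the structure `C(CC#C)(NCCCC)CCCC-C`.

25

Hydrogens are implicit in SMILES; fill each atom to its normal valence:
  8 × C: 2 H each → 16
  2 × C: 3 H each → 6
  2 × C: 1 H each → 2
  1 × C: no H
  1 × N: 1 H
  Total hydrogens = 25.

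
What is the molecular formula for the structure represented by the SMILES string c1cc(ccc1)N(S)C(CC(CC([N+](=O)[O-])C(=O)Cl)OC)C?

Heavy atoms from the SMILES: 14 C, 1 Cl, 2 N, 4 O, 1 S.
Implicit hydrogens by atom environment:
  5 × C (aromatic): 1 H each → 5
  3 × C: 1 H each → 3
  3 × O: no H
  2 × C: 3 H each → 6
  2 × C: 2 H each → 4
  1 × C: no H
  1 × C (aromatic): no H
  1 × Cl: no H
  1 × N: no H
  1 × N (charge +1): no H
  1 × O (charge -1): no H
  1 × S: 1 H
  Total hydrogens = 19.
Molecular formula: C14H19ClN2O4S

C14H19ClN2O4S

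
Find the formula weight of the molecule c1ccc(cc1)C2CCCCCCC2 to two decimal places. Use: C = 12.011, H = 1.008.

188.31

Molecular formula: C14H20.
M = 14×12.011 + 20×1.008 = 188.31 g/mol.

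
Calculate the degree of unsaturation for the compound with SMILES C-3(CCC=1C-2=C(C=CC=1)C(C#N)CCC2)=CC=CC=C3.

Molecular formula from the SMILES: C19H19N.
DoU = (2C + 2 + N − H − X)/2 = (2·19 + 2 + 1 − 19 − 0)/2 = 22/2 = 11.
(Structurally: 3 ring(s) + 8 π bond(s) = 11.)

11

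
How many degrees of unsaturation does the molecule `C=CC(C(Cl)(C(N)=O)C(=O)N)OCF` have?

3

Molecular formula from the SMILES: C7H10ClFN2O3.
DoU = (2C + 2 + N − H − X)/2 = (2·7 + 2 + 2 − 10 − 2)/2 = 6/2 = 3.
(Structurally: 0 ring(s) + 3 π bond(s) = 3.)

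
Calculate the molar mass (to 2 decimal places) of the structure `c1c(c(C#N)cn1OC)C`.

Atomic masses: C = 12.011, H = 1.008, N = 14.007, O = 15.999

Molecular formula: C7H8N2O.
M = 7×12.011 + 8×1.008 + 2×14.007 + 1×15.999 = 136.15 g/mol.

136.15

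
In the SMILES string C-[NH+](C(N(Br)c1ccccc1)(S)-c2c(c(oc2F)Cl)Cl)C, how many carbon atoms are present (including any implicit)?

13

The symbol for carbon appears 13 times in the SMILES. Lowercase c denotes aromatic carbon and counts toward C.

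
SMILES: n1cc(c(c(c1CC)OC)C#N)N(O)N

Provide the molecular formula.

C9H12N4O2

Heavy atoms from the SMILES: 9 C, 4 N, 2 O.
Implicit hydrogens by atom environment:
  4 × C (aromatic): no H
  2 × C: 3 H each → 6
  2 × N: no H
  1 × C: 2 H
  1 × C (aromatic): 1 H
  1 × C: no H
  1 × N: 2 H
  1 × N (aromatic): no H
  1 × O: 1 H
  1 × O: no H
  Total hydrogens = 12.
Molecular formula: C9H12N4O2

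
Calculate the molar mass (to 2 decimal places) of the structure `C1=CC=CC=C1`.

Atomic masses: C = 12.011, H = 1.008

Molecular formula: C6H6.
M = 6×12.011 + 6×1.008 = 78.11 g/mol.

78.11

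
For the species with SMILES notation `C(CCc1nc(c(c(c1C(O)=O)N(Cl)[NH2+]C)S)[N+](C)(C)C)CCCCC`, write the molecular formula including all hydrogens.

[C18H33ClN4O2S]2+

Heavy atoms from the SMILES: 18 C, 1 Cl, 4 N, 2 O, 1 S.
Implicit hydrogens by atom environment:
  7 × C: 2 H each → 14
  5 × C: 3 H each → 15
  5 × C (aromatic): no H
  1 × C: no H
  1 × Cl: no H
  1 × N (charge +1): 2 H
  1 × N (aromatic): no H
  1 × N: no H
  1 × N (charge +1): no H
  1 × O: 1 H
  1 × O: no H
  1 × S: 1 H
  Total hydrogens = 33.
Net charge +2.
Molecular formula: [C18H33ClN4O2S]2+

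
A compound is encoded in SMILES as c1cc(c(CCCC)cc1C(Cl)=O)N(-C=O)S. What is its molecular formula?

C12H14ClNO2S

Heavy atoms from the SMILES: 12 C, 1 Cl, 1 N, 2 O, 1 S.
Implicit hydrogens by atom environment:
  3 × C: 2 H each → 6
  3 × C (aromatic): 1 H each → 3
  3 × C (aromatic): no H
  2 × O: no H
  1 × C: 3 H
  1 × C: 1 H
  1 × C: no H
  1 × Cl: no H
  1 × N: no H
  1 × S: 1 H
  Total hydrogens = 14.
Molecular formula: C12H14ClNO2S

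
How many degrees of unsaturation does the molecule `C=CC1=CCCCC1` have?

Molecular formula from the SMILES: C8H12.
DoU = (2C + 2 + N − H − X)/2 = (2·8 + 2 + 0 − 12 − 0)/2 = 6/2 = 3.
(Structurally: 1 ring(s) + 2 π bond(s) = 3.)

3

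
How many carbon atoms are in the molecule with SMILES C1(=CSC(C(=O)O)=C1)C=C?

The symbol for carbon appears 7 times in the SMILES.

7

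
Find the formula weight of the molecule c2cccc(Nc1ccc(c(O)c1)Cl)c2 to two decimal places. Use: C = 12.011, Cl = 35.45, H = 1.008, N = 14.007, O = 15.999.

219.67

Molecular formula: C12H10ClNO.
M = 12×12.011 + 1×35.45 + 10×1.008 + 1×14.007 + 1×15.999 = 219.67 g/mol.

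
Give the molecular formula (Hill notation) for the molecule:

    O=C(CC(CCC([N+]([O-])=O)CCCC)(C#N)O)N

C11H19N3O4

Heavy atoms from the SMILES: 11 C, 3 N, 4 O.
Implicit hydrogens by atom environment:
  6 × C: 2 H each → 12
  3 × C: no H
  2 × O: no H
  1 × C: 3 H
  1 × C: 1 H
  1 × N: 2 H
  1 × N (charge +1): no H
  1 × N: no H
  1 × O: 1 H
  1 × O (charge -1): no H
  Total hydrogens = 19.
Molecular formula: C11H19N3O4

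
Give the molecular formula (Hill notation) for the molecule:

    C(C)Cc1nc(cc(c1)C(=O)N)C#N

Heavy atoms from the SMILES: 10 C, 3 N, 1 O.
Implicit hydrogens by atom environment:
  3 × C (aromatic): no H
  2 × C: 2 H each → 4
  2 × C (aromatic): 1 H each → 2
  2 × C: no H
  1 × C: 3 H
  1 × N: 2 H
  1 × N (aromatic): no H
  1 × N: no H
  1 × O: no H
  Total hydrogens = 11.
Molecular formula: C10H11N3O

C10H11N3O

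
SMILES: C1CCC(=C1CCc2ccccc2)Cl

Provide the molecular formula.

Heavy atoms from the SMILES: 13 C, 1 Cl.
Implicit hydrogens by atom environment:
  5 × C: 2 H each → 10
  5 × C (aromatic): 1 H each → 5
  2 × C: no H
  1 × C (aromatic): no H
  1 × Cl: no H
  Total hydrogens = 15.
Molecular formula: C13H15Cl

C13H15Cl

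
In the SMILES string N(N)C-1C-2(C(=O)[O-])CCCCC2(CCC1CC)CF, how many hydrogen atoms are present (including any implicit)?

24

Hydrogens are implicit in SMILES; fill each atom to its normal valence:
  8 × C: 2 H each → 16
  3 × C: no H
  2 × C: 1 H each → 2
  1 × C: 3 H
  1 × F: no H
  1 × N: 2 H
  1 × N: 1 H
  1 × O: no H
  1 × O (charge -1): no H
  Total hydrogens = 24.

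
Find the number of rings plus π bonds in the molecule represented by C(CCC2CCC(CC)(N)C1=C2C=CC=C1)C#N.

7

Molecular formula from the SMILES: C16H22N2.
DoU = (2C + 2 + N − H − X)/2 = (2·16 + 2 + 2 − 22 − 0)/2 = 14/2 = 7.
(Structurally: 2 ring(s) + 5 π bond(s) = 7.)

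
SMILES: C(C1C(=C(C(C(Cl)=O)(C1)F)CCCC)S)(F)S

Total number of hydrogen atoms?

Hydrogens are implicit in SMILES; fill each atom to its normal valence:
  4 × C: 2 H each → 8
  4 × C: no H
  2 × C: 1 H each → 2
  2 × F: no H
  2 × S: 1 H each → 2
  1 × C: 3 H
  1 × Cl: no H
  1 × O: no H
  Total hydrogens = 15.

15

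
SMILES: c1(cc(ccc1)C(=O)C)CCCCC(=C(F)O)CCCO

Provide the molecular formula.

Heavy atoms from the SMILES: 17 C, 1 F, 3 O.
Implicit hydrogens by atom environment:
  7 × C: 2 H each → 14
  4 × C (aromatic): 1 H each → 4
  3 × C: no H
  2 × C (aromatic): no H
  2 × O: 1 H each → 2
  1 × C: 3 H
  1 × F: no H
  1 × O: no H
  Total hydrogens = 23.
Molecular formula: C17H23FO3

C17H23FO3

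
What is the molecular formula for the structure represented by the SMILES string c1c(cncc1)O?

Heavy atoms from the SMILES: 5 C, 1 N, 1 O.
Implicit hydrogens by atom environment:
  4 × C (aromatic): 1 H each → 4
  1 × C (aromatic): no H
  1 × N (aromatic): no H
  1 × O: 1 H
  Total hydrogens = 5.
Molecular formula: C5H5NO

C5H5NO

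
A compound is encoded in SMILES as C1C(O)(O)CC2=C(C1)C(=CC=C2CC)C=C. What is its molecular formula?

Heavy atoms from the SMILES: 14 C, 2 O.
Implicit hydrogens by atom environment:
  5 × C: 2 H each → 10
  4 × C (aromatic): no H
  2 × C (aromatic): 1 H each → 2
  2 × O: 1 H each → 2
  1 × C: 3 H
  1 × C: 1 H
  1 × C: no H
  Total hydrogens = 18.
Molecular formula: C14H18O2

C14H18O2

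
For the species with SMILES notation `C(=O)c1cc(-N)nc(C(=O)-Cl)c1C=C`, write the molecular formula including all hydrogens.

Heavy atoms from the SMILES: 9 C, 1 Cl, 2 N, 2 O.
Implicit hydrogens by atom environment:
  4 × C (aromatic): no H
  2 × C: 1 H each → 2
  2 × O: no H
  1 × C: 2 H
  1 × C (aromatic): 1 H
  1 × C: no H
  1 × Cl: no H
  1 × N: 2 H
  1 × N (aromatic): no H
  Total hydrogens = 7.
Molecular formula: C9H7ClN2O2

C9H7ClN2O2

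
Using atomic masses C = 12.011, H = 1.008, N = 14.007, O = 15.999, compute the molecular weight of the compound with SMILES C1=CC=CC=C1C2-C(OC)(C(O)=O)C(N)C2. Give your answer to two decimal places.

Molecular formula: C12H15NO3.
M = 12×12.011 + 15×1.008 + 1×14.007 + 3×15.999 = 221.26 g/mol.

221.26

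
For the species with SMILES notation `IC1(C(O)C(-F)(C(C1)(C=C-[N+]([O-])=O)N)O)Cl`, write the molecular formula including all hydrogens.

Heavy atoms from the SMILES: 7 C, 1 Cl, 1 F, 1 I, 2 N, 4 O.
Implicit hydrogens by atom environment:
  3 × C: 1 H each → 3
  3 × C: no H
  2 × O: 1 H each → 2
  1 × C: 2 H
  1 × Cl: no H
  1 × F: no H
  1 × I: no H
  1 × N: 2 H
  1 × N (charge +1): no H
  1 × O: no H
  1 × O (charge -1): no H
  Total hydrogens = 9.
Molecular formula: C7H9ClFIN2O4

C7H9ClFIN2O4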